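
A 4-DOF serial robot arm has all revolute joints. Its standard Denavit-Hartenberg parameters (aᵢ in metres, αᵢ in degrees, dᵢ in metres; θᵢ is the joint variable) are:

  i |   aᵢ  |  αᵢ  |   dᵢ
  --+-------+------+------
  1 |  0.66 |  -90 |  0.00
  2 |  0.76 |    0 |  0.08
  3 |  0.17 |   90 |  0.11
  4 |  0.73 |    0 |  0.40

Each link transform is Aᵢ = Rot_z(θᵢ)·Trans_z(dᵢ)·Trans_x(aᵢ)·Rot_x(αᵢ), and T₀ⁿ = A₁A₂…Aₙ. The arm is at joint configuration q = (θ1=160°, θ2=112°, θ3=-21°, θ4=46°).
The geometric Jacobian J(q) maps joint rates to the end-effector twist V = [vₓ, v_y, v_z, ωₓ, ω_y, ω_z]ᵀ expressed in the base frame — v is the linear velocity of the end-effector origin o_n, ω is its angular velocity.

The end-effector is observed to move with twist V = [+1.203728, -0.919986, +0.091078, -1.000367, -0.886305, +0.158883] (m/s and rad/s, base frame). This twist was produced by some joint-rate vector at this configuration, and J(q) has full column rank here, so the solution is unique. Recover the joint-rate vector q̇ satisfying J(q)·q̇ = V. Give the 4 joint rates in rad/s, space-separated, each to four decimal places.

0.1700 0.7470 0.4280 0.6370

o_n = [-0.9620, -0.4109, -1.3886]
J₁: ẑ×o_n = [0.4109, -0.9620, 0.0000], ω = ẑ
J2: z=[-0.3420, -0.9397, 0.0000] o=[-0.6202, 0.2257, 0.0000] → [1.3049, -0.4749, -0.1034, -0.3420, -0.9397, 0.0000]
J3: z=[-0.3420, -0.9397, 0.0000] o=[-0.3800, 0.0532, -0.7047] → [0.6427, -0.2339, -0.3881, -0.3420, -0.9397, 0.0000]
J4: z=[-0.9395, 0.3420, -0.0175] o=[-0.4149, -0.0512, -0.8746] → [-0.1821, -0.4734, 0.5250, -0.9395, 0.3420, -0.0175]
q̇ = J⁺·V = [0.1700, 0.7470, 0.4280, 0.6370]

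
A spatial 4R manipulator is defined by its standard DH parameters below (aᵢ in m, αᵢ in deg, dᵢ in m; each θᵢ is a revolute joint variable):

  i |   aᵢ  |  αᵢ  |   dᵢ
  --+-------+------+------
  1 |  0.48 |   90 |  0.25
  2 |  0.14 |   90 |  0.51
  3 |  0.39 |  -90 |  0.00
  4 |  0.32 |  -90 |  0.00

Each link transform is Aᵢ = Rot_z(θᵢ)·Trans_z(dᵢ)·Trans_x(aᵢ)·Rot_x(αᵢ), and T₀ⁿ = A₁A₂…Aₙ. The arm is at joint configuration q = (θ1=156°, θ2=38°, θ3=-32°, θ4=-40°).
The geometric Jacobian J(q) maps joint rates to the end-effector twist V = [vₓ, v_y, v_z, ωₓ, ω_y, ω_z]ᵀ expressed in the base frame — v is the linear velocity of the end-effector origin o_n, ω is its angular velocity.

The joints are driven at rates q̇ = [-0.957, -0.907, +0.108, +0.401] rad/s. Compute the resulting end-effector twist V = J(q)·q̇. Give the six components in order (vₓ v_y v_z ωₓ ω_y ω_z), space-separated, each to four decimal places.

o_n = [-0.9722, 0.6227, 0.5057]
J₁: ẑ×o_n = [-0.6227, -0.9722, 0.0000], ω = ẑ
J2: z=[0.4067, 0.9135, 0.0000] o=[-0.4385, 0.1952, 0.2500] → [0.2336, -0.1040, 0.6614, 0.4067, 0.9135, 0.0000]
J3: z=[-0.5624, 0.2504, -0.7880] o=[-0.3318, 0.7060, 0.3362] → [-0.0232, 0.5999, 0.2072, -0.5624, 0.2504, -0.7880]
J4: z=[-0.0365, 0.9446, 0.3263] o=[-0.6540, 0.6232, 0.5398] → [-0.0320, -0.1051, 0.3006, -0.0365, 0.9446, 0.3263]
V = J·q̇ = [0.3687, 1.0474, -0.4570, -0.4443, -0.4228, -0.9113]

0.3687 1.0474 -0.4570 -0.4443 -0.4228 -0.9113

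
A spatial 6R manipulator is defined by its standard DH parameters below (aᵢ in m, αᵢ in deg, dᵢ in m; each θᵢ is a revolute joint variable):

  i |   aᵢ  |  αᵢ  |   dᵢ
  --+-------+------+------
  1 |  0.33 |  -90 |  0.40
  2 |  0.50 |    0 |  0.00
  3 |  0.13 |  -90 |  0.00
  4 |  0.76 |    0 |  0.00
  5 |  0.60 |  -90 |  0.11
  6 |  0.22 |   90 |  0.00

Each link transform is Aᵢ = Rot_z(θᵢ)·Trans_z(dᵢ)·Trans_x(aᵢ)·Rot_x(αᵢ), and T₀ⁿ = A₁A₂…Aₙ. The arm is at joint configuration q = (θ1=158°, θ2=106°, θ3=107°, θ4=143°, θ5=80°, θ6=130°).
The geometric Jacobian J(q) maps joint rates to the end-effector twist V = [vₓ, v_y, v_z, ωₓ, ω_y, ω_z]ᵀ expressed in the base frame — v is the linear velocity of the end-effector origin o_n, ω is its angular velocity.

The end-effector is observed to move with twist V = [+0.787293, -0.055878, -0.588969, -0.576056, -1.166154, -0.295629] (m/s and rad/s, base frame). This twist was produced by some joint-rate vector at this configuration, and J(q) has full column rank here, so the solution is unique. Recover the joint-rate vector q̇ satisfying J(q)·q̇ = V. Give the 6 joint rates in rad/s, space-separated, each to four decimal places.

-0.9300 0.4150 0.5990 0.6390 -0.0540 0.3870

o_n = [-0.7261, 0.4494, -0.5722]
J₁: ẑ×o_n = [-0.4494, -0.7261, 0.0000], ω = ẑ
J2: z=[-0.3746, -0.9272, 0.0000] o=[-0.3060, 0.1236, 0.4000] → [0.9014, -0.3642, -0.5116, -0.3746, -0.9272, 0.0000]
J3: z=[-0.3746, -0.9272, 0.0000] o=[-0.1782, 0.0720, -0.0806] → [0.4557, -0.1841, -0.6494, -0.3746, -0.9272, 0.0000]
J4: z=[-0.5050, 0.2040, 0.8387] o=[-0.0771, 0.0312, -0.0098] → [-0.4655, -0.8283, -0.0788, -0.5050, 0.2040, 0.8387]
J5: z=[-0.5050, 0.2040, 0.8387] o=[-0.3777, 0.6459, -0.3404] → [0.1176, -0.4092, 0.1703, -0.5050, 0.2040, 0.8387]
J6: z=[0.2564, -0.8924, 0.3714] o=[-0.9278, 0.4268, -0.4871] → [0.0675, 0.0967, 0.1857, 0.2564, -0.8924, 0.3714]
q̇ = J⁺·V = [-0.9300, 0.4150, 0.5990, 0.6390, -0.0540, 0.3870]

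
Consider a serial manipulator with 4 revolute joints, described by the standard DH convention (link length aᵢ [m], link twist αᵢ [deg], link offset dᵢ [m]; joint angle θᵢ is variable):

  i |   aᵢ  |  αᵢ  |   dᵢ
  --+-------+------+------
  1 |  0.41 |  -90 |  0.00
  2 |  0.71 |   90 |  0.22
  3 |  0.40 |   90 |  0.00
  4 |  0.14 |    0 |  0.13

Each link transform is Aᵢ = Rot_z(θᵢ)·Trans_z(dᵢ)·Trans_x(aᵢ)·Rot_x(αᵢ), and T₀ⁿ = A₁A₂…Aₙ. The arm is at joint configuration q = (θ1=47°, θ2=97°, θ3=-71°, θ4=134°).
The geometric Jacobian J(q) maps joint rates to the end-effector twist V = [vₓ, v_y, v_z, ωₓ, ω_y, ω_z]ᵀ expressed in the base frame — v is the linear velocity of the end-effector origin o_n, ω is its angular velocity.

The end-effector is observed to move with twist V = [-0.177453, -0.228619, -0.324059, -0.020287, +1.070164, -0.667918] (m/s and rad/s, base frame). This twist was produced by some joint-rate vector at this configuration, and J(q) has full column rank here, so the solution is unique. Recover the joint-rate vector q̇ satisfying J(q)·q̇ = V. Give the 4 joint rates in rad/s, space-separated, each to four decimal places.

0.1600 0.4940 0.8640 -0.7700

o_n = [0.3702, 0.2378, -0.6928]
J₁: ẑ×o_n = [-0.2378, 0.3702, 0.0000], ω = ẑ
J2: z=[-0.7314, 0.6820, 0.0000] o=[0.2796, 0.2999, 0.0000] → [-0.4725, -0.5067, -0.0164, -0.7314, 0.6820, 0.0000]
J3: z=[0.6769, 0.7259, -0.1219] o=[0.0597, 0.3866, -0.7047] → [-0.0095, -0.0459, -0.3261, 0.6769, 0.7259, -0.1219]
J4: z=[0.3167, -0.1378, 0.9385] o=[0.3255, 0.1171, -0.8340] → [-0.1327, -0.0027, 0.0444, 0.3167, -0.1378, 0.9385]
q̇ = J⁺·V = [0.1600, 0.4940, 0.8640, -0.7700]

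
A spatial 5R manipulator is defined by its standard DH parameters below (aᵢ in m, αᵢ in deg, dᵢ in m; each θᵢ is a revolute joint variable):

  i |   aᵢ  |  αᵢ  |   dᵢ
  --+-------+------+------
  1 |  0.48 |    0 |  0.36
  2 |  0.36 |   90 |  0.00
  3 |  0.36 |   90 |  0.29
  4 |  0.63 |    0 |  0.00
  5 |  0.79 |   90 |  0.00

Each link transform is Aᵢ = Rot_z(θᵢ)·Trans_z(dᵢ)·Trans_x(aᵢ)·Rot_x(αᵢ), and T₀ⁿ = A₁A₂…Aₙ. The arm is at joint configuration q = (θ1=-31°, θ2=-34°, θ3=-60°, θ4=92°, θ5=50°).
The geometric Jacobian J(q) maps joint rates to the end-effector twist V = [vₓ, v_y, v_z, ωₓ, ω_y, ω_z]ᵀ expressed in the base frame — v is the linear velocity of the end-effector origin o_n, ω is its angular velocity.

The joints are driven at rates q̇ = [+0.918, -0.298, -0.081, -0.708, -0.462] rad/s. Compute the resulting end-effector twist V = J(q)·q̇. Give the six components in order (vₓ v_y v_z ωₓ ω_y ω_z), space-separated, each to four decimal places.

o_n = [-0.7708, -1.0388, 0.6064]
J₁: ẑ×o_n = [1.0388, -0.7708, 0.0000], ω = ẑ
J2: z=[0.0000, 0.0000, 1.0000] o=[0.4114, -0.2472, 0.3600] → [0.7915, -1.1822, 0.0000, 0.0000, 0.0000, 1.0000]
J3: z=[-0.9063, -0.4226, 0.0000] o=[0.5636, -0.5735, 0.3600] → [-0.1041, 0.2233, -0.1423, -0.9063, -0.4226, 0.0000]
J4: z=[-0.3660, 0.7849, -0.5000] o=[0.3768, -0.8592, 0.0482] → [0.3483, 0.7781, 0.9665, -0.3660, 0.7849, -0.5000]
J5: z=[-0.3660, 0.7849, -0.5000] o=[-0.1984, -1.1153, 0.0673] → [0.4614, 0.4835, 0.4212, -0.3660, 0.7849, -0.5000]
V = J·q̇ = [0.2664, -1.1476, -0.8673, 0.5016, -0.8841, 1.2050]

0.2664 -1.1476 -0.8673 0.5016 -0.8841 1.2050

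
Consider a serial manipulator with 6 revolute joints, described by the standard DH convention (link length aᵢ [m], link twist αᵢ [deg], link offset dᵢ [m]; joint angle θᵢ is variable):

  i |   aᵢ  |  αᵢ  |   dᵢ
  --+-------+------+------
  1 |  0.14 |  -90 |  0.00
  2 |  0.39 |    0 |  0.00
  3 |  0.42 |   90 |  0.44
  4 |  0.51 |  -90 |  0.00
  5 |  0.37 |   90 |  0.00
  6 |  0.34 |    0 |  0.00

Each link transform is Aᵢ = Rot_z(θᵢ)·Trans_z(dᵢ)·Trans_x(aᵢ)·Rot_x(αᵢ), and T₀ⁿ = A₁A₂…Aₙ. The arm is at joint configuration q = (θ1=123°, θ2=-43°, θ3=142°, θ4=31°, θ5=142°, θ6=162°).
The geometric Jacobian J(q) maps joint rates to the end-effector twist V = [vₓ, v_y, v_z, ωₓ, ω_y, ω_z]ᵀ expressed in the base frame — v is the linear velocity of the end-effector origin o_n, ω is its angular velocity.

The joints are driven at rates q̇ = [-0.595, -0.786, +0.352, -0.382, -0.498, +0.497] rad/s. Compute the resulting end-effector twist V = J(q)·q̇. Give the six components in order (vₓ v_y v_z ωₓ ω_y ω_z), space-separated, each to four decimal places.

o_n = [-0.7994, -0.1898, -0.4916]
J₁: ẑ×o_n = [0.1898, -0.7994, 0.0000], ω = ẑ
J2: z=[-0.8387, -0.5446, 0.0000] o=[-0.0762, 0.1174, 0.0000] → [0.2677, -0.4123, -0.1362, -0.8387, -0.5446, 0.0000]
J3: z=[-0.8387, -0.5446, 0.0000] o=[-0.2316, 0.3566, 0.2660] → [0.4126, -0.6353, 0.1491, -0.8387, -0.5446, 0.0000]
J4: z=[-0.5379, 0.8283, -0.1564] o=[-0.5648, 0.0619, -0.1488] → [-0.3233, -0.1477, 0.3297, -0.5379, 0.8283, -0.1564]
J5: z=[-0.7628, -0.3993, 0.5087] o=[-0.7479, -0.1385, -0.5806] → [-0.0095, 0.0417, 0.0186, -0.7628, -0.3993, 0.5087]
J6: z=[0.2029, -0.8947, -0.3980] o=[-0.5207, -0.2126, -0.2981] → [0.1821, 0.1502, -0.2447, 0.2029, -0.8947, -0.3980]
V = J·q̇ = [0.0406, 0.6863, -0.0973, 1.0502, -0.3259, -0.9864]

0.0406 0.6863 -0.0973 1.0502 -0.3259 -0.9864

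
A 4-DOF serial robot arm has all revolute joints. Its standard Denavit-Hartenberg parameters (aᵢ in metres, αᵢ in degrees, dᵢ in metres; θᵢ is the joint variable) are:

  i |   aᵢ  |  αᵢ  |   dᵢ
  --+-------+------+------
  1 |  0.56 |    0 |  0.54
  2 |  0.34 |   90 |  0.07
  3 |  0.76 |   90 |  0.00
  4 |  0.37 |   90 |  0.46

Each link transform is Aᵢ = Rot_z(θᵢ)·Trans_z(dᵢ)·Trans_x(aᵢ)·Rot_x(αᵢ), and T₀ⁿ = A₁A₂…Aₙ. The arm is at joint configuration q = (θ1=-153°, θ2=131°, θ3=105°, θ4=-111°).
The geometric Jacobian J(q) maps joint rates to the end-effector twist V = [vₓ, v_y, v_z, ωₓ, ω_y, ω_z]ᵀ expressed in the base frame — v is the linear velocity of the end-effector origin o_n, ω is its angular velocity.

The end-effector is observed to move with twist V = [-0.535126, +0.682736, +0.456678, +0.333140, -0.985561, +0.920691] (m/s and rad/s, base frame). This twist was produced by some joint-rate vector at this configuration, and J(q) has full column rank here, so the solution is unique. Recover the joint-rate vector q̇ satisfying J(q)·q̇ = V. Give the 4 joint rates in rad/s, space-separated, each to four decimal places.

0.3270 0.4120 0.7890 0.7020

o_n = [0.2071, -0.1669, 1.3351]
J₁: ẑ×o_n = [0.1669, 0.2071, -0.0000], ω = ẑ
J2: z=[0.0000, 0.0000, 1.0000] o=[-0.4990, -0.2542, 0.5400] → [-0.0873, 0.7061, 0.0000, 0.0000, 0.0000, 1.0000]
J3: z=[-0.3746, -0.9272, 0.0000] o=[-0.1837, -0.3816, 0.6100] → [-0.6723, 0.2716, 0.2819, -0.3746, -0.9272, 0.0000]
J4: z=[0.8956, -0.3618, 0.2588] o=[-0.3661, -0.3079, 1.3441] → [-0.0332, 0.1564, 0.3337, 0.8956, -0.3618, 0.2588]
q̇ = J⁺·V = [0.3270, 0.4120, 0.7890, 0.7020]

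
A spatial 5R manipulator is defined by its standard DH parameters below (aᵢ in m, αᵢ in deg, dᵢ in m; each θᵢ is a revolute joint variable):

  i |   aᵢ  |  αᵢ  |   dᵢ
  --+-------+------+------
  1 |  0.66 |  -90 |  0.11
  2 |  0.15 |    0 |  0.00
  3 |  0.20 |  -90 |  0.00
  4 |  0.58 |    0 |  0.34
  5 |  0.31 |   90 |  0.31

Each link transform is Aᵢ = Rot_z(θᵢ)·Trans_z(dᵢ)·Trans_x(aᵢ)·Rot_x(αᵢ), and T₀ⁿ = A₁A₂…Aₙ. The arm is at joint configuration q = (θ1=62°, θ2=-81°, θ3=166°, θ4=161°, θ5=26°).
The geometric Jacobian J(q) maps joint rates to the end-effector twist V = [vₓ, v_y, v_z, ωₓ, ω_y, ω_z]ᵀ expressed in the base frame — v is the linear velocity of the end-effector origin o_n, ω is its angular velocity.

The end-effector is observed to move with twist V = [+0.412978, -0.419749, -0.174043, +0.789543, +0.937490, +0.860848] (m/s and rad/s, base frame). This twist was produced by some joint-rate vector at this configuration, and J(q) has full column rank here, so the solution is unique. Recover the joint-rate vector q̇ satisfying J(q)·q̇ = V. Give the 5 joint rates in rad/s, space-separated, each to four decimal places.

o_n = [0.1234, -0.0897, 0.8551]
J₁: ẑ×o_n = [0.0897, 0.1234, -0.0000], ω = ẑ
J2: z=[-0.8829, 0.4695, 0.0000] o=[0.3099, 0.5827, 0.1100] → [0.3498, 0.6579, 0.6812, -0.8829, 0.4695, 0.0000]
J3: z=[-0.8829, 0.4695, 0.0000] o=[0.3209, 0.6035, 0.2582] → [0.2802, 0.5271, 0.7047, -0.8829, 0.4695, 0.0000]
J4: z=[-0.4677, -0.8796, -0.0872] o=[0.3291, 0.6189, 0.0589] → [-0.7621, 0.3903, 0.1505, -0.4677, -0.8796, -0.0872]
J5: z=[-0.4677, -0.8796, -0.0872] o=[0.3143, 0.1889, 0.5756] → [-0.2701, 0.1474, -0.0376, -0.4677, -0.8796, -0.0872]
q̇ = J⁺·V = [0.7560, -0.9370, 0.6800, -0.3200, -0.8830]

0.7560 -0.9370 0.6800 -0.3200 -0.8830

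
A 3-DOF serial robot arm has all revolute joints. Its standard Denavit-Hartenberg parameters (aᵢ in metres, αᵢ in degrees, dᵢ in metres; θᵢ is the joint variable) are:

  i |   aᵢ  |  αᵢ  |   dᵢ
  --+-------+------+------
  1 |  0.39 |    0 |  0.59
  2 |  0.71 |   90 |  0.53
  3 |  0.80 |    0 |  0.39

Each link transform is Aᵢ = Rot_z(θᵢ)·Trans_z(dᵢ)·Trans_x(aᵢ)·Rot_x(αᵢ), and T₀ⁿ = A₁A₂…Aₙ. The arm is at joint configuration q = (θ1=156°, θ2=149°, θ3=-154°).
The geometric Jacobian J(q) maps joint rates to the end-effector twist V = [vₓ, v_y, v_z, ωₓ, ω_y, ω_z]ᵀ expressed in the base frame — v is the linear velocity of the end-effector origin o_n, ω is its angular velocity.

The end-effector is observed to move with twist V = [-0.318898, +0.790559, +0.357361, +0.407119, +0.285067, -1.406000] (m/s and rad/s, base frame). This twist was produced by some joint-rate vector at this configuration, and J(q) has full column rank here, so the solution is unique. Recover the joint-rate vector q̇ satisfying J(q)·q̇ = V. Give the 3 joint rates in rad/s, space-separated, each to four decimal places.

-0.5370 -0.8690 -0.4970

o_n = [-0.6809, -0.0577, 0.7693]
J₁: ẑ×o_n = [0.0577, -0.6809, 0.0000], ω = ẑ
J2: z=[0.0000, 0.0000, 1.0000] o=[-0.3563, 0.1586, 0.5900] → [0.2163, -0.3247, 0.0000, 0.0000, 0.0000, 1.0000]
J3: z=[-0.8192, -0.5736, 0.0000] o=[0.0510, -0.4230, 1.1200] → [0.2012, -0.2873, -0.7190, -0.8192, -0.5736, 0.0000]
q̇ = J⁺·V = [-0.5370, -0.8690, -0.4970]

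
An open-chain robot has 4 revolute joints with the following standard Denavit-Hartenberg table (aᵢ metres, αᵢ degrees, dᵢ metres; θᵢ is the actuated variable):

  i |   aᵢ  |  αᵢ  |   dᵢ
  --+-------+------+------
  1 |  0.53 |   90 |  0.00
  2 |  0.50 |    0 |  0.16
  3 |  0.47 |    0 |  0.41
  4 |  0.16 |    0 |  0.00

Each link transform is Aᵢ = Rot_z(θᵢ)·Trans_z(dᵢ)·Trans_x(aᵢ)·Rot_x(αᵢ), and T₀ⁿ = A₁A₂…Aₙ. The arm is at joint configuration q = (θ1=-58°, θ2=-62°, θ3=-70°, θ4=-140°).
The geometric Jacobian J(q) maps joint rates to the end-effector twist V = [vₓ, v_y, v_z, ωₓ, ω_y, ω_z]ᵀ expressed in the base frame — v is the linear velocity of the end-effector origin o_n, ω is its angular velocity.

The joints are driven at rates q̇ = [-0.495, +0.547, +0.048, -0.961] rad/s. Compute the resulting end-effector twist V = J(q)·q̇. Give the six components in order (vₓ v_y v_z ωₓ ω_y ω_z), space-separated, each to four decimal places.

o_n = [-0.2418, -0.6886, -0.6308]
J₁: ẑ×o_n = [0.6886, -0.2418, 0.0000], ω = ẑ
J2: z=[-0.8480, -0.5299, 0.0000] o=[0.2809, -0.4495, 0.0000] → [0.3343, -0.5350, -0.0742, -0.8480, -0.5299, 0.0000]
J3: z=[-0.8480, -0.5299, 0.0000] o=[0.2696, -0.7333, -0.4415] → [0.1004, -0.1606, -0.3089, -0.8480, -0.5299, 0.0000]
J4: z=[-0.8480, -0.5299, 0.0000] o=[-0.2448, -0.6839, -0.7908] → [-0.0847, 0.1356, 0.0056, -0.8480, -0.5299, 0.0000]
V = J·q̇ = [-0.0718, -0.3110, -0.0608, 0.3104, 0.1940, -0.4950]

-0.0718 -0.3110 -0.0608 0.3104 0.1940 -0.4950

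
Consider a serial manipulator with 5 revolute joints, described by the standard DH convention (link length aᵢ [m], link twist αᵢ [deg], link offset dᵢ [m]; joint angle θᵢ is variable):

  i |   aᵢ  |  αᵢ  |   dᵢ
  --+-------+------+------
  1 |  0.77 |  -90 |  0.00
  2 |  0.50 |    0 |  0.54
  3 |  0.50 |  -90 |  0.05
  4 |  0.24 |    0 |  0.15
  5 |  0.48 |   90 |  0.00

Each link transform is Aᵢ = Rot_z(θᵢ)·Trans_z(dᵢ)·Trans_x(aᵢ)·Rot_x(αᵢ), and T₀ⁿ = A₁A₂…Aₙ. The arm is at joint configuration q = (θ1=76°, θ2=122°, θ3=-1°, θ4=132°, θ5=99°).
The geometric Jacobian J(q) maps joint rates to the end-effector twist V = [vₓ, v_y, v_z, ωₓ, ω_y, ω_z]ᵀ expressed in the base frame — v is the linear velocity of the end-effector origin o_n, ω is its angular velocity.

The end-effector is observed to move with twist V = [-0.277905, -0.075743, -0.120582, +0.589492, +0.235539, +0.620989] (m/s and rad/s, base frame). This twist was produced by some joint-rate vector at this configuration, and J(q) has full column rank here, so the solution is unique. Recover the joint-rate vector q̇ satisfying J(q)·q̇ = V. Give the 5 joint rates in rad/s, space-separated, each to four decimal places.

0.8440 -0.9800 0.4650 0.5020 -0.9350

o_n = [-0.6749, 0.5365, -0.3788]
J₁: ẑ×o_n = [-0.5365, -0.6749, 0.0000], ω = ẑ
J2: z=[-0.9703, 0.2419, 0.0000] o=[0.1863, 0.7471, 0.0000] → [-0.0916, -0.3675, 0.4128, -0.9703, 0.2419, 0.0000]
J3: z=[-0.9703, 0.2419, 0.0000] o=[-0.4018, 0.6207, -0.4240] → [0.0109, 0.0439, 0.1478, -0.9703, 0.2419, 0.0000]
J4: z=[-0.2074, -0.8317, 0.5150] o=[-0.5126, 0.3829, -0.8526] → [-0.4732, 0.0146, -0.1669, -0.2074, -0.8317, 0.5150]
J5: z=[-0.2074, -0.8317, 0.5150] o=[-0.3506, 0.2953, -0.6377] → [-0.3396, -0.1133, -0.3197, -0.2074, -0.8317, 0.5150]
q̇ = J⁺·V = [0.8440, -0.9800, 0.4650, 0.5020, -0.9350]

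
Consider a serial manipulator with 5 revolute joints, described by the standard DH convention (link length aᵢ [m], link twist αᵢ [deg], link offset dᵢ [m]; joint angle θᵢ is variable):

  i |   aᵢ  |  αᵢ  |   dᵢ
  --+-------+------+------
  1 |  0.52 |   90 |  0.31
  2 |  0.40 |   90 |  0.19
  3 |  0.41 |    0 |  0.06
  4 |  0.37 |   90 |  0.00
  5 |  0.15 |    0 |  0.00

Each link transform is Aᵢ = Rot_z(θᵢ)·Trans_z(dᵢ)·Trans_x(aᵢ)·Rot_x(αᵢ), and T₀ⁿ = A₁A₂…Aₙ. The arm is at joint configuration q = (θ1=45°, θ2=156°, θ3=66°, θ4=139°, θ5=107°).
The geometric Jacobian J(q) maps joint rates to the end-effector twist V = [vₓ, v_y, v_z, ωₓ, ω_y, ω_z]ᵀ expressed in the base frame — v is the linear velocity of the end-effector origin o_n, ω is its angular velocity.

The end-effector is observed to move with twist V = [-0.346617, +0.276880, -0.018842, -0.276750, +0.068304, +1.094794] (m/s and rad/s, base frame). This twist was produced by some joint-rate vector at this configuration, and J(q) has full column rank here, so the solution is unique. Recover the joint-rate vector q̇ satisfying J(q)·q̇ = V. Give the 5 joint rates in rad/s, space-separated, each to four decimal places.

0.4720 0.5880 -0.4030 0.9120 -0.9180

o_n = [0.5528, -0.0507, 0.6062]
J₁: ẑ×o_n = [0.0507, 0.5528, -0.0000], ω = ẑ
J2: z=[0.7071, -0.7071, 0.0000] o=[0.3677, 0.3677, 0.3100] → [-0.2094, -0.2094, -0.1650, 0.7071, -0.7071, 0.0000]
J3: z=[0.2876, 0.2876, 0.9135] o=[0.2437, -0.0250, 0.4727] → [0.0618, 0.2440, -0.0963, 0.2876, 0.2876, 0.9135]
J4: z=[0.2876, 0.2876, 0.9135] o=[0.4180, -0.3804, 0.5953] → [-0.2980, 0.1200, 0.0561, 0.2876, 0.2876, 0.9135]
J5: z=[0.9139, -0.3679, -0.1719] o=[0.5241, -0.0532, 0.4589] → [-0.0537, -0.1395, 0.0128, 0.9139, -0.3679, -0.1719]
q̇ = J⁺·V = [0.4720, 0.5880, -0.4030, 0.9120, -0.9180]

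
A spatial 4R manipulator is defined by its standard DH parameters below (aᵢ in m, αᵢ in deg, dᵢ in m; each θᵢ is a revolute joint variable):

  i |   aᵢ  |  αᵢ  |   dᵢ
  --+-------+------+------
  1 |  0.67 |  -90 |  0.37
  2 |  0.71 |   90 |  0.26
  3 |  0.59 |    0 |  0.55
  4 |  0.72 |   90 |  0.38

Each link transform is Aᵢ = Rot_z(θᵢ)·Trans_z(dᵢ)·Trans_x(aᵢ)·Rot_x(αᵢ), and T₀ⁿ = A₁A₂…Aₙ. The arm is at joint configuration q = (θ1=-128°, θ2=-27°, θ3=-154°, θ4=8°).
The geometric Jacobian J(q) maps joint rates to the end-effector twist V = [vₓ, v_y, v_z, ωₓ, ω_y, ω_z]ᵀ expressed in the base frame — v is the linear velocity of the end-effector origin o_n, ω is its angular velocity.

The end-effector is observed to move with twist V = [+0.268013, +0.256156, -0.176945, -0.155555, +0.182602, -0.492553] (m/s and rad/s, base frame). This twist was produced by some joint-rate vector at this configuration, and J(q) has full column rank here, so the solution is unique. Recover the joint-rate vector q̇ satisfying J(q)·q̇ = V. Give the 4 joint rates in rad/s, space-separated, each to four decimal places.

o_n = [-0.2399, 0.3447, 1.0092]
J₁: ẑ×o_n = [-0.3447, -0.2399, 0.0000], ω = ẑ
J2: z=[0.7880, -0.6157, 0.0000] o=[-0.4125, -0.5280, 0.3700] → [-0.3936, -0.5037, 0.7939, 0.7880, -0.6157, 0.0000]
J3: z=[0.2795, 0.3577, 0.8910] o=[-0.5971, -1.1865, 0.6923] → [-1.2510, 0.2297, 0.3002, 0.2795, 0.3577, 0.8910]
J4: z=[0.2795, 0.3577, 0.8910] o=[-0.3563, -0.4582, 0.9416] → [-0.6912, 0.0848, 0.1828, 0.2795, 0.3577, 0.8910]
q̇ = J⁺·V = [-0.5870, -0.2350, -0.0830, 0.1890]

-0.5870 -0.2350 -0.0830 0.1890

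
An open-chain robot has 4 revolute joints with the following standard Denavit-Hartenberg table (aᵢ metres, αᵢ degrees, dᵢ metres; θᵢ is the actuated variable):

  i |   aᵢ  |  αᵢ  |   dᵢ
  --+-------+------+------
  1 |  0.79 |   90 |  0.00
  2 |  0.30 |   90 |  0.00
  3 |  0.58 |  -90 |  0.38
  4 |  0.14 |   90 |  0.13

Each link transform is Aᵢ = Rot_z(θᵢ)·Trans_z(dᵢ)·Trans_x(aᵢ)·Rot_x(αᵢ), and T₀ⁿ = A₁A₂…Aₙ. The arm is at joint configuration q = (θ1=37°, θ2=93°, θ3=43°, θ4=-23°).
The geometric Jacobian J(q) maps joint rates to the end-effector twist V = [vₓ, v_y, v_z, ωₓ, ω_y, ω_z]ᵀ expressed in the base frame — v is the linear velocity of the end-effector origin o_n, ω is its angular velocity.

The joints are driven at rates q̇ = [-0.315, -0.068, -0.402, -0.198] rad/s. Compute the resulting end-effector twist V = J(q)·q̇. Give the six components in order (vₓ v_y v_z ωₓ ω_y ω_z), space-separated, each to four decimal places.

0.0226 -0.2251 0.1988 -0.4543 -0.0759 -0.2012

o_n = [1.2953, 0.2517, 0.7515]
J₁: ẑ×o_n = [-0.2517, 1.2953, 0.0000], ω = ẑ
J2: z=[0.6018, -0.7986, 0.0000] o=[0.6309, 0.4754, 0.0000] → [-0.6002, -0.4523, 0.3959, 0.6018, -0.7986, 0.0000]
J3: z=[0.7975, 0.6010, 0.0523] o=[0.6184, 0.4660, 0.2996] → [0.2828, -0.3250, -0.5777, 0.7975, 0.6010, 0.0523]
J4: z=[0.4686, -0.5626, -0.6811] o=[1.1418, 0.3651, 0.7431] → [-0.0820, -0.1085, 0.0332, 0.4686, -0.5626, -0.6811]
V = J·q̇ = [0.0226, -0.2251, 0.1988, -0.4543, -0.0759, -0.2012]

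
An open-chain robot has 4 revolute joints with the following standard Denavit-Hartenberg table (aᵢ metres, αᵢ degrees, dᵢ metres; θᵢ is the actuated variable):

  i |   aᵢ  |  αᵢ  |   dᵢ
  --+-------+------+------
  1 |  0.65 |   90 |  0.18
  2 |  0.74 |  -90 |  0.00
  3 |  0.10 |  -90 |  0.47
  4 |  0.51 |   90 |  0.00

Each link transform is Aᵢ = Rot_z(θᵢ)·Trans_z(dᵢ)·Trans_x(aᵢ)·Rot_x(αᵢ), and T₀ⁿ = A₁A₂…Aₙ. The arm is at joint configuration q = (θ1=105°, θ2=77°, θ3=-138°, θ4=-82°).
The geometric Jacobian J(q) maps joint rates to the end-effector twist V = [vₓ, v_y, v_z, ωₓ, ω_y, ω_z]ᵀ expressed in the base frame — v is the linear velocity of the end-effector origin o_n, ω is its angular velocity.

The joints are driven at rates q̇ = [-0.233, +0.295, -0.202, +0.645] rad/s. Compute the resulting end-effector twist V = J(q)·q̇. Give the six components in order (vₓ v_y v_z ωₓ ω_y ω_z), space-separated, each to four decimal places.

o_n = [0.1525, -0.1270, 0.9966]
J₁: ẑ×o_n = [0.1270, 0.1525, -0.0000], ω = ẑ
J2: z=[0.9659, 0.2588, 0.0000] o=[-0.1682, 0.6279, 0.1800] → [0.2113, -0.7887, -0.8122, 0.9659, 0.2588, 0.0000]
J3: z=[0.2522, -0.9412, 0.2250] o=[-0.2113, 0.7886, 0.9010] → [0.1161, 0.0577, 0.1115, 0.2522, -0.9412, 0.2250]
J4: z=[0.6789, 0.3377, 0.6520] o=[-0.0238, 0.3475, 0.9344] → [0.3304, 0.0727, -0.3817, 0.6789, 0.3377, 0.6520]
V = J·q̇ = [0.2224, -0.2330, -0.5083, 0.6719, 0.4843, 0.1421]

0.2224 -0.2330 -0.5083 0.6719 0.4843 0.1421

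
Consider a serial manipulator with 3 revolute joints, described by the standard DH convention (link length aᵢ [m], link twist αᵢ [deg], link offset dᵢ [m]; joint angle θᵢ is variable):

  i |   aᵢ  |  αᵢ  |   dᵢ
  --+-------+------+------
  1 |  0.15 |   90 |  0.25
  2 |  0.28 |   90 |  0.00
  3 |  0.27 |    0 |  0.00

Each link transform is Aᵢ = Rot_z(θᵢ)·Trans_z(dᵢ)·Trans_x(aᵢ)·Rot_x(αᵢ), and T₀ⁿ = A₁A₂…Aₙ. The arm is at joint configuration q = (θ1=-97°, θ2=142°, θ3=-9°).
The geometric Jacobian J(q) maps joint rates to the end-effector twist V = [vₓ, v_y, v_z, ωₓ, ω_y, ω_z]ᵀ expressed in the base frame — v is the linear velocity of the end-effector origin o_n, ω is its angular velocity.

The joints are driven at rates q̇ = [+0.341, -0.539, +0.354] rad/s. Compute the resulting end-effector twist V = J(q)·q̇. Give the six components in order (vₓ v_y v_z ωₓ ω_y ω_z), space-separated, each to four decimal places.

-0.2077 -0.1309 0.2414 0.5084 -0.2820 0.6200

o_n = [0.0761, 0.2735, 0.5866]
J₁: ẑ×o_n = [-0.2735, 0.0761, 0.0000], ω = ẑ
J2: z=[-0.9925, 0.1219, 0.0000] o=[-0.0183, -0.1489, 0.2500] → [0.0410, 0.3341, -0.4308, -0.9925, 0.1219, 0.0000]
J3: z=[-0.0750, -0.6111, 0.7880] o=[0.0086, 0.0701, 0.4224] → [-0.2606, 0.0655, 0.0260, -0.0750, -0.6111, 0.7880]
V = J·q̇ = [-0.2077, -0.1309, 0.2414, 0.5084, -0.2820, 0.6200]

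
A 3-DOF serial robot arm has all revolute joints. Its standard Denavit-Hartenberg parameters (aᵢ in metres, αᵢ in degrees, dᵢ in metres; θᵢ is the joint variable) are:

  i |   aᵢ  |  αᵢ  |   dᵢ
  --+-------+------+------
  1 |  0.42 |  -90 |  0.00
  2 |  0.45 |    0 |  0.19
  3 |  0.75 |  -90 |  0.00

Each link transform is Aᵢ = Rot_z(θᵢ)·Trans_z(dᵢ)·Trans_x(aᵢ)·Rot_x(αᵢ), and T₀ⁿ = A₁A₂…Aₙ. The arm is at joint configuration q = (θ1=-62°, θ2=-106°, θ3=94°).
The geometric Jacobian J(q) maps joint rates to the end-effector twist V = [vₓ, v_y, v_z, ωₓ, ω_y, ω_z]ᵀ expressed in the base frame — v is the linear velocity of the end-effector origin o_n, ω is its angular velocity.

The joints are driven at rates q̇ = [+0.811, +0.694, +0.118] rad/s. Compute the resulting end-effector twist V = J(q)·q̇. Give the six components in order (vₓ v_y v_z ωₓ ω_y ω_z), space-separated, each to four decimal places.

o_n = [0.6511, -0.8199, 0.5885]
J₁: ẑ×o_n = [0.8199, 0.6511, -0.0000], ω = ẑ
J2: z=[0.8829, 0.4695, 0.0000] o=[0.1972, -0.3708, 0.0000] → [0.2763, -0.5196, -0.6096, 0.8829, 0.4695, 0.0000]
J3: z=[0.8829, 0.4695, 0.0000] o=[0.3067, -0.1721, 0.4326] → [0.0732, -0.1377, -0.7336, 0.8829, 0.4695, 0.0000]
V = J·q̇ = [0.8653, 0.1512, -0.5096, 0.7170, 0.3812, 0.8110]

0.8653 0.1512 -0.5096 0.7170 0.3812 0.8110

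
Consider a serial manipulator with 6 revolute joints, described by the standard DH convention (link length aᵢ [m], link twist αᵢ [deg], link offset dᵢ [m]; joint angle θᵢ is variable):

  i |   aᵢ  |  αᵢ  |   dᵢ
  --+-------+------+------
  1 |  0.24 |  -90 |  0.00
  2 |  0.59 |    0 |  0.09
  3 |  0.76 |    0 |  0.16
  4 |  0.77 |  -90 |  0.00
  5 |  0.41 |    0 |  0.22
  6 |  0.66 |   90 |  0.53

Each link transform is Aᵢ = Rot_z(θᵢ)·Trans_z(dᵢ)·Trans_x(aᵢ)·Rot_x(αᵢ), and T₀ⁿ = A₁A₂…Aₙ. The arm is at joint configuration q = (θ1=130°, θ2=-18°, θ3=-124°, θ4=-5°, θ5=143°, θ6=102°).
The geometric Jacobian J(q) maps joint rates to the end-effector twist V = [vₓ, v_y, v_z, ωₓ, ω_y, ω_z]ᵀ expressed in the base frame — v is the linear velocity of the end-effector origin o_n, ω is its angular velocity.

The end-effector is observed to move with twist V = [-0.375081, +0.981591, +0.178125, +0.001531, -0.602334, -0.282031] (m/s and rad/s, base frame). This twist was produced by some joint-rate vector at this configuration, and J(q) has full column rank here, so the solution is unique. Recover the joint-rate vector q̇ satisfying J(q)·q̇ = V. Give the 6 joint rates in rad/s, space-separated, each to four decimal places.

0.4300 0.6560 0.6800 -0.9500 -0.9480 0.0990

o_n = [-0.7651, -0.0239, 1.3683]
J₁: ẑ×o_n = [0.0239, -0.7651, 0.0000], ω = ẑ
J2: z=[-0.7660, -0.6428, 0.0000] o=[-0.1543, 0.1839, 0.0000] → [-0.8796, 1.0482, -0.2335, -0.7660, -0.6428, 0.0000]
J3: z=[-0.7660, -0.6428, 0.0000] o=[-0.5839, 0.5558, 0.1823] → [-0.7624, 0.9085, 0.3276, -0.7660, -0.6428, 0.0000]
J4: z=[-0.7660, -0.6428, 0.0000] o=[-0.3215, -0.0058, 0.6502] → [-0.4616, 0.5501, -0.2712, -0.7660, -0.6428, 0.0000]
J5: z=[-0.3501, 0.4172, 0.8387] o=[0.0936, -0.5005, 1.0696] → [-0.2751, -0.6155, 0.1914, -0.3501, 0.4172, 0.8387]
J6: z=[-0.3501, 0.4172, 0.8387] o=[0.0291, -0.0397, 1.0758] → [0.1088, -0.5636, 0.3258, -0.3501, 0.4172, 0.8387]
q̇ = J⁺·V = [0.4300, 0.6560, 0.6800, -0.9500, -0.9480, 0.0990]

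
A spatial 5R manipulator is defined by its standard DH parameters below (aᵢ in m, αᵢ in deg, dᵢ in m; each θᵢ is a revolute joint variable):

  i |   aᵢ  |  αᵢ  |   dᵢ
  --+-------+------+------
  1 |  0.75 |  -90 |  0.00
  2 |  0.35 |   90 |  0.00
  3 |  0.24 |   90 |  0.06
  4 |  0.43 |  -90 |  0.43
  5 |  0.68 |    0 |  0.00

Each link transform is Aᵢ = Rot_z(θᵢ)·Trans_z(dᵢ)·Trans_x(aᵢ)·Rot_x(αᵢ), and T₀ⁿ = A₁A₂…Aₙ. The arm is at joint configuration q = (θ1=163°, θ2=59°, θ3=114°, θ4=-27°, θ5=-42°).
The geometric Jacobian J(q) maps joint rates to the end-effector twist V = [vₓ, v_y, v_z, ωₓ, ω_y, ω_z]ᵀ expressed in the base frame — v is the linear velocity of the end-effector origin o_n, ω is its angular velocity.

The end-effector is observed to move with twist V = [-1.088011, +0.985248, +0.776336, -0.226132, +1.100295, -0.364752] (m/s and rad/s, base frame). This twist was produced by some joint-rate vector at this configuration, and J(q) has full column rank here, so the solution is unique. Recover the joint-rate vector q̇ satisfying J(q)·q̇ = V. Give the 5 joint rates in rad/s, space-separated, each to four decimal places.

o_n = [-1.1658, -1.0454, -0.8066]
J₁: ẑ×o_n = [1.0454, -1.1658, 0.0000], ω = ẑ
J2: z=[-0.2924, -0.9563, 0.0000] o=[-0.7172, 0.2193, 0.0000] → [0.7714, -0.2358, -0.0593, -0.2924, -0.9563, 0.0000]
J3: z=[-0.8197, 0.2506, 0.5150] o=[-0.8896, 0.2720, -0.3000] → [0.5515, -0.5575, 1.1491, -0.8197, 0.2506, 0.5150]
J4: z=[-0.5689, -0.2514, -0.7831] o=[-0.9548, 0.0626, -0.1854] → [-0.7115, -0.1881, 0.5773, -0.5689, -0.2514, -0.7831]
J5: z=[-0.7607, -0.2011, 0.6172] o=[-1.0650, -0.4526, -0.4891] → [0.4297, -0.3037, 0.4307, -0.7607, -0.2011, 0.6172]
q̇ = J⁺·V = [-0.9920, -0.8830, 0.7610, -0.2800, 0.0260]

-0.9920 -0.8830 0.7610 -0.2800 0.0260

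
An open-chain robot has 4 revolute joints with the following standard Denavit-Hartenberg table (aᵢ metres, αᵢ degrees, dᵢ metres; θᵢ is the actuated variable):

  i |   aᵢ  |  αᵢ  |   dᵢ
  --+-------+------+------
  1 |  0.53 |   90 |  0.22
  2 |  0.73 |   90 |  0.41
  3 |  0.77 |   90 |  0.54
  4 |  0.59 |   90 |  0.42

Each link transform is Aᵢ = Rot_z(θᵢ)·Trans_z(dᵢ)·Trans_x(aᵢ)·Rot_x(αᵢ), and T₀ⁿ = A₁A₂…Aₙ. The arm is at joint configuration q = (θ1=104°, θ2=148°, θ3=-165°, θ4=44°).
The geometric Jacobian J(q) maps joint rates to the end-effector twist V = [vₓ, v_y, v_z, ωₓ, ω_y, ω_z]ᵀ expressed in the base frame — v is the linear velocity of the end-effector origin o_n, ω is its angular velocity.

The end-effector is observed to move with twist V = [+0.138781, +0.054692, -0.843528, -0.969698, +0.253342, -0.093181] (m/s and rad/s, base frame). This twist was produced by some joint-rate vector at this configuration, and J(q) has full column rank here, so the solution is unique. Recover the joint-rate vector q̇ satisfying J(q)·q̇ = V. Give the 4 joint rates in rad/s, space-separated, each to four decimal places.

-0.9250 -0.7550 0.9600 -0.1290

o_n = [0.1323, 1.5633, 0.7434]
J₁: ẑ×o_n = [-1.5633, 0.1323, 0.0000], ω = ẑ
J2: z=[0.9703, 0.2419, 0.0000] o=[-0.1282, 0.5143, 0.2200] → [0.1266, -0.5078, 0.9549, 0.9703, 0.2419, 0.0000]
J3: z=[-0.1282, 0.5142, 0.8480] o=[0.4194, 0.0128, 0.6068] → [-1.2447, -0.2260, -0.0512, -0.1282, 0.5142, 0.8480]
J4: z=[0.8841, 0.4466, -0.1372] o=[0.0042, 0.8542, 0.6707] → [0.1297, -0.0819, 0.5697, 0.8841, 0.4466, -0.1372]
q̇ = J⁺·V = [-0.9250, -0.7550, 0.9600, -0.1290]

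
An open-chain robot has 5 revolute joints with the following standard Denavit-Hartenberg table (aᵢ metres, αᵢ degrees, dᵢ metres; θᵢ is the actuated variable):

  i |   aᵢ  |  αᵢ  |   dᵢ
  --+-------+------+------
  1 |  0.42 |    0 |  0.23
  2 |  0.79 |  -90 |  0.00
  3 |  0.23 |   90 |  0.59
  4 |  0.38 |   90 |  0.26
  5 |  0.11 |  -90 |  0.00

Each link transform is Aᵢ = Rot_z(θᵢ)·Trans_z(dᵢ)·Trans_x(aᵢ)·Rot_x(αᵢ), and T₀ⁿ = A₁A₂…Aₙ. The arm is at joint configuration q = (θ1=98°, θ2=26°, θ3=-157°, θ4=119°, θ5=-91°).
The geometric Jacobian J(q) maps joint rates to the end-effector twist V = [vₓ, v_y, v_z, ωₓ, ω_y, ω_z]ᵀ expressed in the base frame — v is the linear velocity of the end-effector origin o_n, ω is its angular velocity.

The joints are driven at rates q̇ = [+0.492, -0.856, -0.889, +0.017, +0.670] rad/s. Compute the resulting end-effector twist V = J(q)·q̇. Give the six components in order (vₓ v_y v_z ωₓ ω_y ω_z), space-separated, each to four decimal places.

o_n = [-1.2067, 0.4718, 0.1102]
J₁: ẑ×o_n = [-0.4718, -1.2067, 0.0000], ω = ẑ
J2: z=[0.0000, 0.0000, 1.0000] o=[-0.0585, 0.4159, 0.2300] → [-0.0559, -1.1482, 0.0000, 0.0000, 0.0000, 1.0000]
J3: z=[-0.8290, -0.5592, 0.0000] o=[-0.5002, 1.0709, 0.2300] → [0.0670, -0.0994, 0.1016, -0.8290, -0.5592, 0.0000]
J4: z=[0.2185, -0.3239, -0.9205] o=[-0.8710, 0.5654, 0.3199] → [-0.0183, 0.3548, -0.1292, 0.2185, -0.3239, -0.9205]
J5: z=[0.0483, -0.9386, 0.3417] o=[-1.1845, 0.4359, 0.0086] → [-0.1076, -0.0125, -0.0191, 0.0483, -0.9386, 0.3417]
V = J·q̇ = [-0.3163, 0.4752, -0.1053, 0.7731, -0.1372, -0.1507]

-0.3163 0.4752 -0.1053 0.7731 -0.1372 -0.1507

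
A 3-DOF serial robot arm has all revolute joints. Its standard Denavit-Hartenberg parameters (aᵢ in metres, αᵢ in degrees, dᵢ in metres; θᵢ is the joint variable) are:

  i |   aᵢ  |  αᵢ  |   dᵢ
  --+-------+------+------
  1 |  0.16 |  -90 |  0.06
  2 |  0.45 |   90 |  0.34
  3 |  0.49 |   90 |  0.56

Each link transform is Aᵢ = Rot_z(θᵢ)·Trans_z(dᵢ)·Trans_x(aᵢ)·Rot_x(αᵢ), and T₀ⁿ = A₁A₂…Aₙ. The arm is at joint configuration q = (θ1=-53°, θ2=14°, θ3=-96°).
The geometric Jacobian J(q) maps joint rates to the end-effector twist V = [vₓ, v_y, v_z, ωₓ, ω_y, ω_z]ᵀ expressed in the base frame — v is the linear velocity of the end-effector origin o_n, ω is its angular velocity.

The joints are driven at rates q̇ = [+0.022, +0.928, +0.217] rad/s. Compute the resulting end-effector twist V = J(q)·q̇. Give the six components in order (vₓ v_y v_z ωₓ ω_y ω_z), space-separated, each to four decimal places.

o_n = [0.2930, -0.6337, 0.5069]
J₁: ẑ×o_n = [0.6337, 0.2930, -0.0000], ω = ẑ
J2: z=[0.7986, 0.6018, 0.0000] o=[0.0963, -0.1278, 0.0600] → [0.2689, -0.3569, -0.5224, 0.7986, 0.6018, 0.0000]
J3: z=[0.1456, -0.1932, 0.9703] o=[0.6306, -0.2719, -0.0489] → [0.2437, -0.4085, -0.1179, 0.1456, -0.1932, 0.9703]
V = J·q̇ = [0.3164, -0.4134, -0.5104, 0.7727, 0.5166, 0.2326]

0.3164 -0.4134 -0.5104 0.7727 0.5166 0.2326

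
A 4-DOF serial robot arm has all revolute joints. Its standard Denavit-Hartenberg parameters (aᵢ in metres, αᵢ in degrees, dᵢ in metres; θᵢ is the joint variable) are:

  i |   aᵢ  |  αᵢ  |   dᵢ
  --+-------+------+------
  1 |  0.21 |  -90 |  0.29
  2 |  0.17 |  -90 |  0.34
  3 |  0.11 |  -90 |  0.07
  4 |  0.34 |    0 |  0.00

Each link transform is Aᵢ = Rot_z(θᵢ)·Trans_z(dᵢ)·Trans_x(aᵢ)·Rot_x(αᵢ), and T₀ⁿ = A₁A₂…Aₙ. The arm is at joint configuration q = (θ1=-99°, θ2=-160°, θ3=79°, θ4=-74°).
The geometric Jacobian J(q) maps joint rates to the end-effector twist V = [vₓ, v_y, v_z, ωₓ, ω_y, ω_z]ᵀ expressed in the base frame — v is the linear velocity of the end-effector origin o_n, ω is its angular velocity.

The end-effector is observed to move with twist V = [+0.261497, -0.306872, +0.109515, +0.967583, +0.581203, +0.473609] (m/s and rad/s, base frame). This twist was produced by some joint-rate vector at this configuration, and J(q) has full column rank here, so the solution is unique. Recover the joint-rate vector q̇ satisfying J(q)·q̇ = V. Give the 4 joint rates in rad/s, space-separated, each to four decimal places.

0.5150 0.7350 -0.2870 -0.6800

o_n = [0.1149, -0.1695, 0.7343]
J₁: ẑ×o_n = [0.1695, 0.1149, -0.0000], ω = ẑ
J2: z=[0.9877, -0.1564, 0.0000] o=[-0.0329, -0.2074, 0.2900] → [-0.0695, -0.4389, 0.0606, 0.9877, -0.1564, 0.0000]
J3: z=[-0.0535, -0.3378, 0.9397] o=[0.3280, -0.1028, 0.3481] → [-0.0678, -0.1795, -0.0684, -0.0535, -0.3378, 0.9397]
J4: z=[-0.3328, -0.8812, -0.3357] o=[0.2206, -0.0901, 0.4211] → [-0.3027, 0.1397, -0.0667, -0.3328, -0.8812, -0.3357]
q̇ = J⁺·V = [0.5150, 0.7350, -0.2870, -0.6800]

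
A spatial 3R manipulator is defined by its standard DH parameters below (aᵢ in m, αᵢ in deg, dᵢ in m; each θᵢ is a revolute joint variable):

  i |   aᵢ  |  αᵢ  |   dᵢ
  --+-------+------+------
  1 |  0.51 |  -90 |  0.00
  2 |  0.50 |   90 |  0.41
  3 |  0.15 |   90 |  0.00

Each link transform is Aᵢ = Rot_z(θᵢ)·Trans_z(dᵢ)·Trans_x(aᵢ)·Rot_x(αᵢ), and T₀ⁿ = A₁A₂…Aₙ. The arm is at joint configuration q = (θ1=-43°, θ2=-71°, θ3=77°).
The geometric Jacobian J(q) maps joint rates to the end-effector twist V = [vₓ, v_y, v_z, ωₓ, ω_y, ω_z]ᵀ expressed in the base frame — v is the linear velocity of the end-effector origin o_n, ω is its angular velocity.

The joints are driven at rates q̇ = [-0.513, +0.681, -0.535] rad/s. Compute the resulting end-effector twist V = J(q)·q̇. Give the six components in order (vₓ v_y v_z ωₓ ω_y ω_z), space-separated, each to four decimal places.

0.2271 -0.7161 -0.0444 0.8344 0.1531 -0.6872

o_n = [0.8794, -0.0596, 0.5047]
J₁: ẑ×o_n = [0.0596, 0.8794, -0.0000], ω = ẑ
J2: z=[0.6820, 0.7314, 0.0000] o=[0.3730, -0.3478, 0.0000] → [0.3691, -0.3442, -0.1738, 0.6820, 0.7314, 0.0000]
J3: z=[-0.6915, 0.6448, 0.3256] o=[0.7717, -0.1590, 0.4728] → [-0.0118, 0.0571, -0.1382, -0.6915, 0.6448, 0.3256]
V = J·q̇ = [0.2271, -0.7161, -0.0444, 0.8344, 0.1531, -0.6872]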